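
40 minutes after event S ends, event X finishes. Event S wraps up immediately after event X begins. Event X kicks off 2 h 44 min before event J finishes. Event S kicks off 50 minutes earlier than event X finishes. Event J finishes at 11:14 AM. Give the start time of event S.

Event X starts at 11:14 AM − 164 min = 8:30 AM.
So event S ends at 8:30 AM.
Event X ends at 8:30 AM + 40 min = 9:10 AM.
Event S starts at 9:10 AM − 50 min = 8:20 AM.

8:20 AM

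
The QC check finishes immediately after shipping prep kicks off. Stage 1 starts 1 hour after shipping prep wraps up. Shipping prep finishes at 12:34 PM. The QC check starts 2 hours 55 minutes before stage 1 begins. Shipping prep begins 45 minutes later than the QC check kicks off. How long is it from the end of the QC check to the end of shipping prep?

Stage 1 starts at 12:34 PM + 60 min = 1:34 PM.
The QC check starts at 1:34 PM − 175 min = 10:39 AM.
Shipping prep starts at 10:39 AM + 45 min = 11:24 AM.
So the QC check ends at 11:24 AM.
From 11:24 AM to 12:34 PM is 1 hour 10 minutes.

1 hour 10 minutes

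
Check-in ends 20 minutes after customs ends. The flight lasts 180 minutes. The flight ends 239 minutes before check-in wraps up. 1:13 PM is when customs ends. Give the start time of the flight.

Check-in ends at 1:13 PM + 20 min = 1:33 PM.
The flight ends at 1:33 PM − 239 min = 9:34 AM.
The flight starts at 9:34 AM − 180 min = 6:34 AM.

6:34 AM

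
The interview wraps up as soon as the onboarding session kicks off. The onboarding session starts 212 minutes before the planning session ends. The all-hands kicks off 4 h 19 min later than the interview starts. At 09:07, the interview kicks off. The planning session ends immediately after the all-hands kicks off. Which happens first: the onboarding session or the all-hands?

the onboarding session

The all-hands starts at 09:07 + 259 min = 13:26.
So the planning session ends at 13:26.
The onboarding session starts at 13:26 − 212 min = 09:54.
The onboarding session starts at 09:54 and the all-hands starts at 13:26, so the onboarding session is first.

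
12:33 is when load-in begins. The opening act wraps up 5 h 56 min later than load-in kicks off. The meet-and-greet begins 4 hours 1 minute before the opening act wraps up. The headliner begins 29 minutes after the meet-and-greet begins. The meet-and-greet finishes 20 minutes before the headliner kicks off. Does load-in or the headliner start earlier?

The opening act ends at 12:33 + 356 min = 18:29.
The meet-and-greet starts at 18:29 − 241 min = 14:28.
The headliner starts at 14:28 + 29 min = 14:57.
Load-in starts at 12:33 and the headliner starts at 14:57, so load-in is first.

load-in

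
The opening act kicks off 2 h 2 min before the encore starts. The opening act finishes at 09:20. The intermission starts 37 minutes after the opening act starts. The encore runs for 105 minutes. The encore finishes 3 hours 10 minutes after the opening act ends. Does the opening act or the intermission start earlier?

the opening act

The encore ends at 09:20 + 190 min = 12:30.
The encore starts at 12:30 − 105 min = 10:45.
The opening act starts at 10:45 − 122 min = 08:43.
The intermission starts at 08:43 + 37 min = 09:20.
The opening act starts at 08:43 and the intermission starts at 09:20, so the opening act is first.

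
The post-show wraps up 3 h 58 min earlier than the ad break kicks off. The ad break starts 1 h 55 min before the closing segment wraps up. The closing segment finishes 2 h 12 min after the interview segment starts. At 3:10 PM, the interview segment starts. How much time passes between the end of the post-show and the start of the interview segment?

3 h 41 min

The closing segment ends at 3:10 PM + 132 min = 5:22 PM.
The ad break starts at 5:22 PM − 115 min = 3:27 PM.
The post-show ends at 3:27 PM − 238 min = 11:29 AM.
From 11:29 AM to 3:10 PM is 3 h 41 min.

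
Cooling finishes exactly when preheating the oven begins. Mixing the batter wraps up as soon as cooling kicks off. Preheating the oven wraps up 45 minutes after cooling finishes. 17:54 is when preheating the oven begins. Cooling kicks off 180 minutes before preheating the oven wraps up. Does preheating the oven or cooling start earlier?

cooling

Cooling ends at 17:54.
Preheating the oven ends at 17:54 + 45 min = 18:39.
Cooling starts at 18:39 − 180 min = 15:39.
Preheating the oven starts at 17:54 and cooling starts at 15:39, so cooling is first.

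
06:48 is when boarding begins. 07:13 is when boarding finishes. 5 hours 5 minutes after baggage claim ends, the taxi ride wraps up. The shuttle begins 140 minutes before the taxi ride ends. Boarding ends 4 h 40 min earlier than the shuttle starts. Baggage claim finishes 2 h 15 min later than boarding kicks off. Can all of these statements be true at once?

Baggage claim ends at 06:48 + 135 min = 09:03.
The taxi ride ends at 09:03 + 305 min = 14:08.
The shuttle starts at 14:08 − 140 min = 11:48.
Boarding ends at 11:48 − 280 min = 07:08.
But boarding is also said to end at 07:13 — a 5-minute conflict.

No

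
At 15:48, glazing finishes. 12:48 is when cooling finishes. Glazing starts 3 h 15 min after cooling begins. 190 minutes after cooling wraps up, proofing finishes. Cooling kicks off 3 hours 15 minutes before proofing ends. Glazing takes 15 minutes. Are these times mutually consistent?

Proofing ends at 12:48 + 190 min = 15:58.
Cooling starts at 15:58 − 195 min = 12:43.
Glazing starts at 12:43 + 195 min = 15:58.
Glazing ends at 15:58 + 15 min = 16:13.
But glazing is also said to end at 15:48 — a 25-minute conflict.

No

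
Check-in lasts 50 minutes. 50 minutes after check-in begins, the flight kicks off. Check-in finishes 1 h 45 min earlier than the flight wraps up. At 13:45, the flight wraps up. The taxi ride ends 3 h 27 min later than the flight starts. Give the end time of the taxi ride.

15:27

Check-in ends at 13:45 − 105 min = 12:00.
Check-in starts at 12:00 − 50 min = 11:10.
The flight starts at 11:10 + 50 min = 12:00.
The taxi ride ends at 12:00 + 207 min = 15:27.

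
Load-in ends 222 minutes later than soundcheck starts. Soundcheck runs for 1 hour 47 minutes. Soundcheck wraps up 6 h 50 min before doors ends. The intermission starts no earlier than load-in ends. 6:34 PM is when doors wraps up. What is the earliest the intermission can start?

Soundcheck ends at 6:34 PM − 410 min = 11:44 AM.
Soundcheck starts at 11:44 AM − 107 min = 9:57 AM.
Load-in ends at 9:57 AM + 222 min = 1:39 PM.
The intermission is bounded by load-in, so the earliest it can start is 1:39 PM.

1:39 PM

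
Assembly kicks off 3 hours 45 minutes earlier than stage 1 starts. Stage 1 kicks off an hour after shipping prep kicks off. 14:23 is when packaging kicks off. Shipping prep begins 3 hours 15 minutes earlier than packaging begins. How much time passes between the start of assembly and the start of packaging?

360 minutes

Shipping prep starts at 14:23 − 195 min = 11:08.
Stage 1 starts at 11:08 + 60 min = 12:08.
Assembly starts at 12:08 − 225 min = 08:23.
From 08:23 to 14:23 is 360 minutes.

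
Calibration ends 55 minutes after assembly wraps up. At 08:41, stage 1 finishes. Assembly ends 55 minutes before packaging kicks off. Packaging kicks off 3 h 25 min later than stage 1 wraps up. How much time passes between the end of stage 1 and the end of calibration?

Packaging starts at 08:41 + 205 min = 12:06.
Assembly ends at 12:06 − 55 min = 11:11.
Calibration ends at 11:11 + 55 min = 12:06.
From 08:41 to 12:06 is 3 hours 25 minutes.

3 hours 25 minutes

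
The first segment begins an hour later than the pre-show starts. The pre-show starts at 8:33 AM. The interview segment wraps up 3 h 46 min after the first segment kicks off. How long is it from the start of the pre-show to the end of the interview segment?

The first segment starts at 8:33 AM + 60 min = 9:33 AM.
The interview segment ends at 9:33 AM + 226 min = 1:19 PM.
From 8:33 AM to 1:19 PM is 4 hours 46 minutes.

4 hours 46 minutes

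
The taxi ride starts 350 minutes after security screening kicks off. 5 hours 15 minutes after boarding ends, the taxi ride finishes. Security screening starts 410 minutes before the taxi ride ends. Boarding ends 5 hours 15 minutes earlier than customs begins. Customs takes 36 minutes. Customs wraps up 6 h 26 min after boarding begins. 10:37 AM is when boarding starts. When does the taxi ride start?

3:27 PM

Customs ends at 10:37 AM + 386 min = 5:03 PM.
Customs starts at 5:03 PM − 36 min = 4:27 PM.
Boarding ends at 4:27 PM − 315 min = 11:12 AM.
The taxi ride ends at 11:12 AM + 315 min = 4:27 PM.
Security screening starts at 4:27 PM − 410 min = 9:37 AM.
The taxi ride starts at 9:37 AM + 350 min = 3:27 PM.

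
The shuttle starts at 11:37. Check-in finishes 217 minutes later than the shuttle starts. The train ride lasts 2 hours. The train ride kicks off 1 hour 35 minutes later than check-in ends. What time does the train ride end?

Check-in ends at 11:37 + 217 min = 15:14.
The train ride starts at 15:14 + 95 min = 16:49.
The train ride ends at 16:49 + 120 min = 18:49.

18:49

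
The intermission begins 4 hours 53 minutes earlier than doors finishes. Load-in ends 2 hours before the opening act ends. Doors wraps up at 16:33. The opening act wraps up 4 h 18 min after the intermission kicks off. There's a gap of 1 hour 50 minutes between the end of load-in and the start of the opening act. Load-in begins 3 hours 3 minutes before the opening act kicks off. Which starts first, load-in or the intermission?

The intermission starts at 16:33 − 293 min = 11:40.
The opening act ends at 11:40 + 258 min = 15:58.
Load-in ends at 15:58 − 120 min = 13:58.
The opening act starts at 13:58 + 110 min = 15:48.
Load-in starts at 15:48 − 183 min = 12:45.
Load-in starts at 12:45 and the intermission starts at 11:40, so the intermission is first.

the intermission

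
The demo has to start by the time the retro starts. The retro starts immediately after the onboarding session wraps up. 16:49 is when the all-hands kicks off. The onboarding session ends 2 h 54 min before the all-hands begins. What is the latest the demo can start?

13:55

The onboarding session ends at 16:49 − 174 min = 13:55.
So the retro starts at 13:55.
The demo is bounded by the retro, so the latest it can start is 13:55.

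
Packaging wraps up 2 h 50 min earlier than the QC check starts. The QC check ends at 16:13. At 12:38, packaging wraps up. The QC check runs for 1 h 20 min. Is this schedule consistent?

No

The QC check starts at 16:13 − 80 min = 14:53.
Packaging ends at 14:53 − 170 min = 12:03.
But packaging is also said to end at 12:38 — a 35-minute conflict.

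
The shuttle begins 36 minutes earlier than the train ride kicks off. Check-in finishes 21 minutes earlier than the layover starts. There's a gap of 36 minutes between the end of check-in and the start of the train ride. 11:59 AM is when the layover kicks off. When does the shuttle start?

Check-in ends at 11:59 AM − 21 min = 11:38 AM.
The train ride starts at 11:38 AM + 36 min = 12:14 PM.
The shuttle starts at 12:14 PM − 36 min = 11:38 AM.

11:38 AM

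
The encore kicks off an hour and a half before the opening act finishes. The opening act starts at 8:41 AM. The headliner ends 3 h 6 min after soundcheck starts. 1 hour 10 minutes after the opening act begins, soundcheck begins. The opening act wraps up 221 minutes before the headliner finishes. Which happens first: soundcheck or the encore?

the encore

Soundcheck starts at 8:41 AM + 70 min = 9:51 AM.
The headliner ends at 9:51 AM + 186 min = 12:57 PM.
The opening act ends at 12:57 PM − 221 min = 9:16 AM.
The encore starts at 9:16 AM − 90 min = 7:46 AM.
Soundcheck starts at 9:51 AM and the encore starts at 7:46 AM, so the encore is first.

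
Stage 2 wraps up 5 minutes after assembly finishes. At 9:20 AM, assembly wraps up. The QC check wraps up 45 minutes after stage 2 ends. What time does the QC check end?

Stage 2 ends at 9:20 AM + 5 min = 9:25 AM.
The QC check ends at 9:25 AM + 45 min = 10:10 AM.

10:10 AM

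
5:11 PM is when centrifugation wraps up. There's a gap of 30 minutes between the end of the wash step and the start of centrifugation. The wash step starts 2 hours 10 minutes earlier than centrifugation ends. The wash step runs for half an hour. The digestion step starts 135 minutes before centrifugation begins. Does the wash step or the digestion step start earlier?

The wash step starts at 5:11 PM − 130 min = 3:01 PM.
The wash step ends at 3:01 PM + 30 min = 3:31 PM.
Centrifugation starts at 3:31 PM + 30 min = 4:01 PM.
The digestion step starts at 4:01 PM − 135 min = 1:46 PM.
The wash step starts at 3:01 PM and the digestion step starts at 1:46 PM, so the digestion step is first.

the digestion step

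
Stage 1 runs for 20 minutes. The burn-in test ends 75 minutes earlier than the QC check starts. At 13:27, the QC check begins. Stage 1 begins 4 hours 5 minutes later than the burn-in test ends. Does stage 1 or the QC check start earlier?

the QC check

The burn-in test ends at 13:27 − 75 min = 12:12.
Stage 1 starts at 12:12 + 245 min = 16:17.
Stage 1 starts at 16:17 and the QC check starts at 13:27, so the QC check is first.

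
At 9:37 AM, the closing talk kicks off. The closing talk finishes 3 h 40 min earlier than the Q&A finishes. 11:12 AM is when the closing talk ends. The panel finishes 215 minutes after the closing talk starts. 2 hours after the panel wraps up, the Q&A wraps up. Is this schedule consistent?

No

The panel ends at 9:37 AM + 215 min = 1:12 PM.
The Q&A ends at 1:12 PM + 120 min = 3:12 PM.
The closing talk ends at 3:12 PM − 220 min = 11:32 AM.
But the closing talk is also said to end at 11:12 AM — a 20-minute conflict.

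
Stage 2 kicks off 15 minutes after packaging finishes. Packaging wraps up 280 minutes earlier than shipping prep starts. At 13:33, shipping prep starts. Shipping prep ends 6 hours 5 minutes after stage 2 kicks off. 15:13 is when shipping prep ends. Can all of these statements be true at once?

Packaging ends at 13:33 − 280 min = 08:53.
Stage 2 starts at 08:53 + 15 min = 09:08.
Shipping prep ends at 09:08 + 365 min = 15:13.
That matches the stated 15:13, so the schedule is consistent.

Yes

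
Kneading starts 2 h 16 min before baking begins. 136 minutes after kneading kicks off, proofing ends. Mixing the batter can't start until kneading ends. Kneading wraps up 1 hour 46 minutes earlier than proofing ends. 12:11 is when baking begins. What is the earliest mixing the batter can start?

Kneading starts at 12:11 − 136 min = 09:55.
Proofing ends at 09:55 + 136 min = 12:11.
Kneading ends at 12:11 − 106 min = 10:25.
Mixing the batter is bounded by kneading, so the earliest it can start is 10:25.

10:25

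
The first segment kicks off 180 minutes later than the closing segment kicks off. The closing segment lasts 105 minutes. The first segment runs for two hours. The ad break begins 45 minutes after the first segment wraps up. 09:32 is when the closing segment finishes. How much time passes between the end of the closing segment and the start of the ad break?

240 minutes

The closing segment starts at 09:32 − 105 min = 07:47.
The first segment starts at 07:47 + 180 min = 10:47.
The first segment ends at 10:47 + 120 min = 12:47.
The ad break starts at 12:47 + 45 min = 13:32.
From 09:32 to 13:32 is 240 minutes.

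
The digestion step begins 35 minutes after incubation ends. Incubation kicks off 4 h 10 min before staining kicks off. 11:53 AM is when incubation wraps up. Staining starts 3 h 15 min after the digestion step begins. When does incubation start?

The digestion step starts at 11:53 AM + 35 min = 12:28 PM.
Staining starts at 12:28 PM + 195 min = 3:43 PM.
Incubation starts at 3:43 PM − 250 min = 11:33 AM.

11:33 AM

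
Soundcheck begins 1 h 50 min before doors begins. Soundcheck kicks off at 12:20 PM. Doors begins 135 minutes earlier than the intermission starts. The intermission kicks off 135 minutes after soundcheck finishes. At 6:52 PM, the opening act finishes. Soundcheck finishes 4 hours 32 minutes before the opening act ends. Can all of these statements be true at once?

No

Soundcheck ends at 6:52 PM − 272 min = 2:20 PM.
The intermission starts at 2:20 PM + 135 min = 4:35 PM.
Doors starts at 4:35 PM − 135 min = 2:20 PM.
Soundcheck starts at 2:20 PM − 110 min = 12:30 PM.
But soundcheck is also said to start at 12:20 PM — a 10-minute conflict.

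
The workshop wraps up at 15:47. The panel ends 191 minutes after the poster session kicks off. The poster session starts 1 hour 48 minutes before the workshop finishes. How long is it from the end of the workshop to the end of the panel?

The poster session starts at 15:47 − 108 min = 13:59.
The panel ends at 13:59 + 191 min = 17:10.
From 15:47 to 17:10 is 1 hour 23 minutes.

1 hour 23 minutes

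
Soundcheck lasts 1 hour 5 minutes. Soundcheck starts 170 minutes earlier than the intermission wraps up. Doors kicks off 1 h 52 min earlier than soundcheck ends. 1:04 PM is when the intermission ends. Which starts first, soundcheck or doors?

Soundcheck starts at 1:04 PM − 170 min = 10:14 AM.
Soundcheck ends at 10:14 AM + 65 min = 11:19 AM.
Doors starts at 11:19 AM − 112 min = 9:27 AM.
Soundcheck starts at 10:14 AM and doors starts at 9:27 AM, so doors is first.

doors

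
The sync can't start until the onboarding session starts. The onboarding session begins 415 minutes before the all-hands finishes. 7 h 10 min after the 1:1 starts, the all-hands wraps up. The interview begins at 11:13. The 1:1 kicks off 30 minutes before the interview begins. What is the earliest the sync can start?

10:58

The 1:1 starts at 11:13 − 30 min = 10:43.
The all-hands ends at 10:43 + 430 min = 17:53.
The onboarding session starts at 17:53 − 415 min = 10:58.
The sync is bounded by the onboarding session, so the earliest it can start is 10:58.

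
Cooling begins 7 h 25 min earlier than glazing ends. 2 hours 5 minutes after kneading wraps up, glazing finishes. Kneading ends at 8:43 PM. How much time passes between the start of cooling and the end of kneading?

5 h 20 min

Glazing ends at 8:43 PM + 125 min = 10:48 PM.
Cooling starts at 10:48 PM − 445 min = 3:23 PM.
From 3:23 PM to 8:43 PM is 5 h 20 min.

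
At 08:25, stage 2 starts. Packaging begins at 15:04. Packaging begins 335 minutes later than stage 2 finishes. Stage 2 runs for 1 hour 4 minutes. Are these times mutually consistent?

Stage 2 ends at 08:25 + 64 min = 09:29.
Packaging starts at 09:29 + 335 min = 15:04.
That matches the stated 15:04, so the schedule is consistent.

Yes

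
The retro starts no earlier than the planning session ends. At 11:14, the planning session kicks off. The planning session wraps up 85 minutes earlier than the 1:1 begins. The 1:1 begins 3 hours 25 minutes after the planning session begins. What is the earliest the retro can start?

13:14

The 1:1 starts at 11:14 + 205 min = 14:39.
The planning session ends at 14:39 − 85 min = 13:14.
The retro is bounded by the planning session, so the earliest it can start is 13:14.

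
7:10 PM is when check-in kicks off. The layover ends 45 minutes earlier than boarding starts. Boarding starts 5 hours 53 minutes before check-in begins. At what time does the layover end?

Boarding starts at 7:10 PM − 353 min = 1:17 PM.
The layover ends at 1:17 PM − 45 min = 12:32 PM.

12:32 PM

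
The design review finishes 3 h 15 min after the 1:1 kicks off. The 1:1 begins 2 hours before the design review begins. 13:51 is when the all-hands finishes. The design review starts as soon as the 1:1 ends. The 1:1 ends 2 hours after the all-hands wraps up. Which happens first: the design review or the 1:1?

the 1:1

The 1:1 ends at 13:51 + 120 min = 15:51.
So the design review starts at 15:51.
The 1:1 starts at 15:51 − 120 min = 13:51.
The design review starts at 15:51 and the 1:1 starts at 13:51, so the 1:1 is first.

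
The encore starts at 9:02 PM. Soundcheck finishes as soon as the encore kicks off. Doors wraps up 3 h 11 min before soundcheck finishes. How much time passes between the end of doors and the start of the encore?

Soundcheck ends at 9:02 PM.
Doors ends at 9:02 PM − 191 min = 5:51 PM.
From 5:51 PM to 9:02 PM is 191 minutes.

191 minutes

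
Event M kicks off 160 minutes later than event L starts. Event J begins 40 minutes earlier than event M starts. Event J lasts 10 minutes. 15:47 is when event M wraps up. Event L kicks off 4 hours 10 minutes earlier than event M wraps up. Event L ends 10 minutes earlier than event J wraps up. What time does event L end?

13:37

Event L starts at 15:47 − 250 min = 11:37.
Event M starts at 11:37 + 160 min = 14:17.
Event J starts at 14:17 − 40 min = 13:37.
Event J ends at 13:37 + 10 min = 13:47.
Event L ends at 13:47 − 10 min = 13:37.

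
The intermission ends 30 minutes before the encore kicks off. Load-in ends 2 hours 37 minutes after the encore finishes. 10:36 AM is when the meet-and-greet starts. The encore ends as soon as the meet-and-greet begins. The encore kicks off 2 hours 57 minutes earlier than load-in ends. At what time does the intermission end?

The encore ends at 10:36 AM.
Load-in ends at 10:36 AM + 157 min = 1:13 PM.
The encore starts at 1:13 PM − 177 min = 10:16 AM.
The intermission ends at 10:16 AM − 30 min = 9:46 AM.

9:46 AM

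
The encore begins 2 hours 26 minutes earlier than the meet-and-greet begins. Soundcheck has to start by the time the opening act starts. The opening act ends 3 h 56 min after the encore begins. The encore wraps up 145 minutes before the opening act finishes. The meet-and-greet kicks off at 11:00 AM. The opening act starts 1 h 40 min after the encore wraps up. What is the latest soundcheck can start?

11:45 AM

The encore starts at 11:00 AM − 146 min = 8:34 AM.
The opening act ends at 8:34 AM + 236 min = 12:30 PM.
The encore ends at 12:30 PM − 145 min = 10:05 AM.
The opening act starts at 10:05 AM + 100 min = 11:45 AM.
Soundcheck is bounded by the opening act, so the latest it can start is 11:45 AM.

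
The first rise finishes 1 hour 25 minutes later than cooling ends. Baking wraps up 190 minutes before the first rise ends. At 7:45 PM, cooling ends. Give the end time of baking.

6:00 PM

The first rise ends at 7:45 PM + 85 min = 9:10 PM.
Baking ends at 9:10 PM − 190 min = 6:00 PM.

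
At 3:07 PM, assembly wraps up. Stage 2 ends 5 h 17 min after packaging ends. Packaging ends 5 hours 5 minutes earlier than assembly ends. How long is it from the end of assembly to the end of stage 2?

Packaging ends at 3:07 PM − 305 min = 10:02 AM.
Stage 2 ends at 10:02 AM + 317 min = 3:19 PM.
From 3:07 PM to 3:19 PM is 12 minutes.

12 minutes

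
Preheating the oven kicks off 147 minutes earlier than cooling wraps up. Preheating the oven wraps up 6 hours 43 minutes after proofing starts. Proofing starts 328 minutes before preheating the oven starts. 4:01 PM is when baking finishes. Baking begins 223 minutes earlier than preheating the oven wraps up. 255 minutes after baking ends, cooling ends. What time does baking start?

Cooling ends at 4:01 PM + 255 min = 8:16 PM.
Preheating the oven starts at 8:16 PM − 147 min = 5:49 PM.
Proofing starts at 5:49 PM − 328 min = 12:21 PM.
Preheating the oven ends at 12:21 PM + 403 min = 7:04 PM.
Baking starts at 7:04 PM − 223 min = 3:21 PM.

3:21 PM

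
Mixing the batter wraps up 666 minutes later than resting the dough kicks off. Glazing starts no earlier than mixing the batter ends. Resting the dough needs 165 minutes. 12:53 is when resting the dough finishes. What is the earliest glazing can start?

Resting the dough starts at 12:53 − 165 min = 10:08.
Mixing the batter ends at 10:08 + 666 min = 21:14.
Glazing is bounded by mixing the batter, so the earliest it can start is 21:14.

21:14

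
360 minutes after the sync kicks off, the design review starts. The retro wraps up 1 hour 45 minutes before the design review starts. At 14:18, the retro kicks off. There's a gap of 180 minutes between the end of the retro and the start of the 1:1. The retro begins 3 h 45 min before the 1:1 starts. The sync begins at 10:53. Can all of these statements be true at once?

No

The design review starts at 10:53 + 360 min = 16:53.
The retro ends at 16:53 − 105 min = 15:08.
The 1:1 starts at 15:08 + 180 min = 18:08.
The retro starts at 18:08 − 225 min = 14:23.
But the retro is also said to start at 14:18 — a 5-minute conflict.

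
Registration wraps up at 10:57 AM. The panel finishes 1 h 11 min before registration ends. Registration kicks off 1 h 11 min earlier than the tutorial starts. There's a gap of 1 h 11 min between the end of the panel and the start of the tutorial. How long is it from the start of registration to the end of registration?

The panel ends at 10:57 AM − 71 min = 9:46 AM.
The tutorial starts at 9:46 AM + 71 min = 10:57 AM.
Registration starts at 10:57 AM − 71 min = 9:46 AM.
From 9:46 AM to 10:57 AM is 1 hour 11 minutes.

1 hour 11 minutes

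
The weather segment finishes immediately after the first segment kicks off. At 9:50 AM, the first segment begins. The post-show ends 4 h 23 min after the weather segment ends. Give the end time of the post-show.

The weather segment ends at 9:50 AM.
The post-show ends at 9:50 AM + 263 min = 2:13 PM.

2:13 PM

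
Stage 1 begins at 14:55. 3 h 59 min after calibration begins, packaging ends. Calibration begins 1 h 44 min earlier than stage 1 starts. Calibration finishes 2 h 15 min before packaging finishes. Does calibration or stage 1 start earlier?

calibration

Calibration starts at 14:55 − 104 min = 13:11.
Calibration starts at 13:11 and stage 1 starts at 14:55, so calibration is first.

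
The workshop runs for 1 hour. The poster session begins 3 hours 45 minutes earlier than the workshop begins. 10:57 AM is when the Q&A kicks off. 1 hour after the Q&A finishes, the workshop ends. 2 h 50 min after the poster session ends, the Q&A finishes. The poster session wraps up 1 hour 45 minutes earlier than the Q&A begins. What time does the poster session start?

The poster session ends at 10:57 AM − 105 min = 9:12 AM.
The Q&A ends at 9:12 AM + 170 min = 12:02 PM.
The workshop ends at 12:02 PM + 60 min = 1:02 PM.
The workshop starts at 1:02 PM − 60 min = 12:02 PM.
The poster session starts at 12:02 PM − 225 min = 8:17 AM.

8:17 AM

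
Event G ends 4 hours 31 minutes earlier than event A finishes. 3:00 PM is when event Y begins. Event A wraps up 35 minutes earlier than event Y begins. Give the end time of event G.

Event A ends at 3:00 PM − 35 min = 2:25 PM.
Event G ends at 2:25 PM − 271 min = 9:54 AM.

9:54 AM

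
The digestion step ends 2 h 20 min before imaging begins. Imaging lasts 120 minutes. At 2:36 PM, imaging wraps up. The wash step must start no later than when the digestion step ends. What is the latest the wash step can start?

10:16 AM

Imaging starts at 2:36 PM − 120 min = 12:36 PM.
The digestion step ends at 12:36 PM − 140 min = 10:16 AM.
The wash step is bounded by the digestion step, so the latest it can start is 10:16 AM.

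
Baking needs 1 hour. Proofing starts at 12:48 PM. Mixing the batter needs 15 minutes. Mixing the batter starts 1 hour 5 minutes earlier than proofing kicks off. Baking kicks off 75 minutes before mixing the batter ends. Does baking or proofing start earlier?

baking

Mixing the batter starts at 12:48 PM − 65 min = 11:43 AM.
Mixing the batter ends at 11:43 AM + 15 min = 11:58 AM.
Baking starts at 11:58 AM − 75 min = 10:43 AM.
Baking starts at 10:43 AM and proofing starts at 12:48 PM, so baking is first.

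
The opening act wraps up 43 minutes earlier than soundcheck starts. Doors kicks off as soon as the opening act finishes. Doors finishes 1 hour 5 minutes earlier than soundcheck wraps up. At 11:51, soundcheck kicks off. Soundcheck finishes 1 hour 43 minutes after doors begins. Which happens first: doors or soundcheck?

The opening act ends at 11:51 − 43 min = 11:08.
So doors starts at 11:08.
Doors starts at 11:08 and soundcheck starts at 11:51, so doors is first.

doors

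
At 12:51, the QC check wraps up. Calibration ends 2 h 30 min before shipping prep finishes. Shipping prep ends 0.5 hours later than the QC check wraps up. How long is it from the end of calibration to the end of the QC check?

two hours

Shipping prep ends at 12:51 + 30 min = 13:21.
Calibration ends at 13:21 − 150 min = 10:51.
From 10:51 to 12:51 is two hours.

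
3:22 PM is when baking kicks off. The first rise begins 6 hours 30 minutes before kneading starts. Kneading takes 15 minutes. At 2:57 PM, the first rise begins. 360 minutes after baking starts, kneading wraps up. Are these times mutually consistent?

Kneading ends at 3:22 PM + 360 min = 9:22 PM.
Kneading starts at 9:22 PM − 15 min = 9:07 PM.
The first rise starts at 9:07 PM − 390 min = 2:37 PM.
But the first rise is also said to start at 2:57 PM — a 20-minute conflict.

No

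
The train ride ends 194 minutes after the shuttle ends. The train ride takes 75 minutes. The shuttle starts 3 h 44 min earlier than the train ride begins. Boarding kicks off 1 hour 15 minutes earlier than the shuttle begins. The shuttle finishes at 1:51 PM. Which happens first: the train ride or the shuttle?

The train ride ends at 1:51 PM + 194 min = 5:05 PM.
The train ride starts at 5:05 PM − 75 min = 3:50 PM.
The shuttle starts at 3:50 PM − 224 min = 12:06 PM.
The train ride starts at 3:50 PM and the shuttle starts at 12:06 PM, so the shuttle is first.

the shuttle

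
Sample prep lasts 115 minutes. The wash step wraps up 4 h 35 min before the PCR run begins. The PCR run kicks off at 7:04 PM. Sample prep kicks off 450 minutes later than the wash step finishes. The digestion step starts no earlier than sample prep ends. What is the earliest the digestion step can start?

The wash step ends at 7:04 PM − 275 min = 2:29 PM.
Sample prep starts at 2:29 PM + 450 min = 9:59 PM.
Sample prep ends at 9:59 PM + 115 min = 11:54 PM.
The digestion step is bounded by sample prep, so the earliest it can start is 11:54 PM.

11:54 PM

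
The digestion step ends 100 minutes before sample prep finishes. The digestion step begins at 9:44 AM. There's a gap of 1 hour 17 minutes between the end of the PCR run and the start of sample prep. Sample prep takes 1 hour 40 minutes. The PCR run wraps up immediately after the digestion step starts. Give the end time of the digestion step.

11:01 AM

The PCR run ends at 9:44 AM.
Sample prep starts at 9:44 AM + 77 min = 11:01 AM.
Sample prep ends at 11:01 AM + 100 min = 12:41 PM.
The digestion step ends at 12:41 PM − 100 min = 11:01 AM.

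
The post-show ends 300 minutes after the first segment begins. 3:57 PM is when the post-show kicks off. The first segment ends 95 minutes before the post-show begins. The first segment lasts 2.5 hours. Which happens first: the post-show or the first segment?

the first segment

The first segment ends at 3:57 PM − 95 min = 2:22 PM.
The first segment starts at 2:22 PM − 150 min = 11:52 AM.
The post-show starts at 3:57 PM and the first segment starts at 11:52 AM, so the first segment is first.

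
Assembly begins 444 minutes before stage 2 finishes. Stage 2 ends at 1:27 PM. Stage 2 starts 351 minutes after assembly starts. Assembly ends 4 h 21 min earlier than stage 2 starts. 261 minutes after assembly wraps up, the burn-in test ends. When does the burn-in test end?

Assembly starts at 1:27 PM − 444 min = 6:03 AM.
Stage 2 starts at 6:03 AM + 351 min = 11:54 AM.
Assembly ends at 11:54 AM − 261 min = 7:33 AM.
The burn-in test ends at 7:33 AM + 261 min = 11:54 AM.

11:54 AM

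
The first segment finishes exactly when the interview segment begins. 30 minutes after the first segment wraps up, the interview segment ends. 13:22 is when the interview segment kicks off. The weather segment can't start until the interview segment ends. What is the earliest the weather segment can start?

The first segment ends at 13:22.
The interview segment ends at 13:22 + 30 min = 13:52.
The weather segment is bounded by the interview segment, so the earliest it can start is 13:52.

13:52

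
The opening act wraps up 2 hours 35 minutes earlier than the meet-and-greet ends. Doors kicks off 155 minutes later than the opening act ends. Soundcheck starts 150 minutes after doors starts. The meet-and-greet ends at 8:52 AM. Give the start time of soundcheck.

11:22 AM

The opening act ends at 8:52 AM − 155 min = 6:17 AM.
Doors starts at 6:17 AM + 155 min = 8:52 AM.
Soundcheck starts at 8:52 AM + 150 min = 11:22 AM.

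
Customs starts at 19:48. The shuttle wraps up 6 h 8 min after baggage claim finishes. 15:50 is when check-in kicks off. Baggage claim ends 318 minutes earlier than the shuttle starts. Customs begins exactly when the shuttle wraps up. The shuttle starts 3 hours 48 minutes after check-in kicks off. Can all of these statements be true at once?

No

The shuttle starts at 15:50 + 228 min = 19:38.
Baggage claim ends at 19:38 − 318 min = 14:20.
The shuttle ends at 14:20 + 368 min = 20:28.
So customs starts at 20:28.
But customs is also said to start at 19:48 — a 40-minute conflict.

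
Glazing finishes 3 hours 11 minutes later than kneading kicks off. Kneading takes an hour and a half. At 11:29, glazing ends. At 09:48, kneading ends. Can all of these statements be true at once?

Yes

Kneading starts at 09:48 − 90 min = 08:18.
Glazing ends at 08:18 + 191 min = 11:29.
That matches the stated 11:29, so the schedule is consistent.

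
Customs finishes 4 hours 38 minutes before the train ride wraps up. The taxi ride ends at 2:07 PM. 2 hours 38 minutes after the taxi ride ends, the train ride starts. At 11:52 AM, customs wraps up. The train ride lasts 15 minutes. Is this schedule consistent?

No

The train ride starts at 2:07 PM + 158 min = 4:45 PM.
The train ride ends at 4:45 PM + 15 min = 5:00 PM.
Customs ends at 5:00 PM − 278 min = 12:22 PM.
But customs is also said to end at 11:52 AM — a 30-minute conflict.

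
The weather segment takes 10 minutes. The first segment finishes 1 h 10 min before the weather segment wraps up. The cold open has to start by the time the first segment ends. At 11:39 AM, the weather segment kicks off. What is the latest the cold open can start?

The weather segment ends at 11:39 AM + 10 min = 11:49 AM.
The first segment ends at 11:49 AM − 70 min = 10:39 AM.
The cold open is bounded by the first segment, so the latest it can start is 10:39 AM.

10:39 AM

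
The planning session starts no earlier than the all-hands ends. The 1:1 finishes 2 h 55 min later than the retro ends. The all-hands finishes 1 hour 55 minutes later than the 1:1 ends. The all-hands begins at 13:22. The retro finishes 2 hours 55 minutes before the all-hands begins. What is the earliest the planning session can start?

15:17

The retro ends at 13:22 − 175 min = 10:27.
The 1:1 ends at 10:27 + 175 min = 13:22.
The all-hands ends at 13:22 + 115 min = 15:17.
The planning session is bounded by the all-hands, so the earliest it can start is 15:17.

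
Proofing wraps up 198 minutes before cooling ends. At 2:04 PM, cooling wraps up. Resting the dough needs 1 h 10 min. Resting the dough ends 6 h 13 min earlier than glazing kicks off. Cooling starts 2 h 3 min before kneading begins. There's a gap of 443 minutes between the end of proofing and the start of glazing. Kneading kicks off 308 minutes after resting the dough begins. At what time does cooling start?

Proofing ends at 2:04 PM − 198 min = 10:46 AM.
Glazing starts at 10:46 AM + 443 min = 6:09 PM.
Resting the dough ends at 6:09 PM − 373 min = 11:56 AM.
Resting the dough starts at 11:56 AM − 70 min = 10:46 AM.
Kneading starts at 10:46 AM + 308 min = 3:54 PM.
Cooling starts at 3:54 PM − 123 min = 1:51 PM.

1:51 PM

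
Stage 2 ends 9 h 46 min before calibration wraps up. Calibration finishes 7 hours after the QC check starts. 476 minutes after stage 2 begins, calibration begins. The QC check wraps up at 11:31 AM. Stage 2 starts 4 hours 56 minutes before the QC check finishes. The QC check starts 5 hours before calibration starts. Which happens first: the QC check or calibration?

the QC check

Stage 2 starts at 11:31 AM − 296 min = 6:35 AM.
Calibration starts at 6:35 AM + 476 min = 2:31 PM.
The QC check starts at 2:31 PM − 300 min = 9:31 AM.
The QC check starts at 9:31 AM and calibration starts at 2:31 PM, so the QC check is first.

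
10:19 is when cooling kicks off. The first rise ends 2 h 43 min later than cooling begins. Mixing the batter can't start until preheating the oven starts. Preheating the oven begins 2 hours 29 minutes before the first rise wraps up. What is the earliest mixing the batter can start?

The first rise ends at 10:19 + 163 min = 13:02.
Preheating the oven starts at 13:02 − 149 min = 10:33.
Mixing the batter is bounded by preheating the oven, so the earliest it can start is 10:33.

10:33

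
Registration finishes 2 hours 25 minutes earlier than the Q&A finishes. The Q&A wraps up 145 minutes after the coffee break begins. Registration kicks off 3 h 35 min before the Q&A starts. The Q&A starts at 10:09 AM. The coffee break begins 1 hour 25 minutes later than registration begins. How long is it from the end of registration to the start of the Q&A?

2 hours 10 minutes

Registration starts at 10:09 AM − 215 min = 6:34 AM.
The coffee break starts at 6:34 AM + 85 min = 7:59 AM.
The Q&A ends at 7:59 AM + 145 min = 10:24 AM.
Registration ends at 10:24 AM − 145 min = 7:59 AM.
From 7:59 AM to 10:09 AM is 2 hours 10 minutes.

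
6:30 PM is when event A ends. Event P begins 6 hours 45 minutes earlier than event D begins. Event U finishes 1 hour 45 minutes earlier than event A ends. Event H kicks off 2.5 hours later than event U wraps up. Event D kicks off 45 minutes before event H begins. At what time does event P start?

11:45 AM

Event U ends at 6:30 PM − 105 min = 4:45 PM.
Event H starts at 4:45 PM + 150 min = 7:15 PM.
Event D starts at 7:15 PM − 45 min = 6:30 PM.
Event P starts at 6:30 PM − 405 min = 11:45 AM.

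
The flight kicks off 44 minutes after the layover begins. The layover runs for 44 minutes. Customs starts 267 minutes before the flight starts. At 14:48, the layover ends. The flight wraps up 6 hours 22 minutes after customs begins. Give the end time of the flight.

16:43

The layover starts at 14:48 − 44 min = 14:04.
The flight starts at 14:04 + 44 min = 14:48.
Customs starts at 14:48 − 267 min = 10:21.
The flight ends at 10:21 + 382 min = 16:43.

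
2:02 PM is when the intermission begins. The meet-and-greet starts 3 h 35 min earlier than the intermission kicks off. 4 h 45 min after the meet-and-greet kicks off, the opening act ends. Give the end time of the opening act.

The meet-and-greet starts at 2:02 PM − 215 min = 10:27 AM.
The opening act ends at 10:27 AM + 285 min = 3:12 PM.

3:12 PM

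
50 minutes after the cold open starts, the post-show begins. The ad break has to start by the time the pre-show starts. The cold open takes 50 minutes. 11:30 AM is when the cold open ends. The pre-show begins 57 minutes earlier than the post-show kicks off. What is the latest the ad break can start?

The cold open starts at 11:30 AM − 50 min = 10:40 AM.
The post-show starts at 10:40 AM + 50 min = 11:30 AM.
The pre-show starts at 11:30 AM − 57 min = 10:33 AM.
The ad break is bounded by the pre-show, so the latest it can start is 10:33 AM.

10:33 AM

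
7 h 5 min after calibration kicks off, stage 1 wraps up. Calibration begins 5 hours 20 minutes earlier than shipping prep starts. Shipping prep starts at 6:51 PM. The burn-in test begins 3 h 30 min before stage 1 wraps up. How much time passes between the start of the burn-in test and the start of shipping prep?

Calibration starts at 6:51 PM − 320 min = 1:31 PM.
Stage 1 ends at 1:31 PM + 425 min = 8:36 PM.
The burn-in test starts at 8:36 PM − 210 min = 5:06 PM.
From 5:06 PM to 6:51 PM is 105 minutes.

105 minutes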